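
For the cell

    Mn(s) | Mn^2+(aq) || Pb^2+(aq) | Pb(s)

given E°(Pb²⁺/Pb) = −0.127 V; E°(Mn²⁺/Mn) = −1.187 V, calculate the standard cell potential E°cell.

+1.060 V

By convention the left-hand electrode in cell notation is the anode (oxidation) and the right-hand electrode is the cathode (reduction).
E°cell = E°(right) − E°(left) = −0.127 − (−1.187) = +1.060 V.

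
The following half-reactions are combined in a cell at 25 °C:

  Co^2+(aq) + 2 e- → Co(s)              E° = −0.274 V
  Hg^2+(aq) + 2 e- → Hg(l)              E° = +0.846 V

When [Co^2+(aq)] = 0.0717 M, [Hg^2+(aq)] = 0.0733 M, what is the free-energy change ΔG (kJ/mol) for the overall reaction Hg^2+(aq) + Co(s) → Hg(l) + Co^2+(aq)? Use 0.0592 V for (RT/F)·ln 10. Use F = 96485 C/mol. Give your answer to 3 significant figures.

−216 kJ/mol

With Hg²⁺/Hg reduced at the cathode, E°cell = +0.846 − (−0.274) = +1.120 V and n = 2.
The reaction quotient is [Co^2+(aq)] / [Hg^2+(aq)] = 0.978; by Nernst, E = +1.120 − (0.0592/2)(−0.010) = +1.1203 V.
Finally ΔG = −nFE = −(2)(96485 C/mol)(+1.1203 V) = −216 kJ/mol.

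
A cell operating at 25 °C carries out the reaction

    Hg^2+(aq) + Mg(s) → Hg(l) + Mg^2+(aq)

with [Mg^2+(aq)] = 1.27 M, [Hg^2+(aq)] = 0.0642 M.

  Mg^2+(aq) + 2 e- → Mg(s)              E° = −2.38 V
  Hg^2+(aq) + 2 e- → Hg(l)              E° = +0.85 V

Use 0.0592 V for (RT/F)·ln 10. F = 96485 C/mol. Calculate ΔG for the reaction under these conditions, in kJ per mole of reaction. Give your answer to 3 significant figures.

E°cell = +0.85 − (−2.38) = +3.23 V; the balanced reaction transfers n = 2 electrons.
Q = [Mg^2+(aq)] / [Hg^2+(aq)] = 19.8, so log Q = 1.296 and E = +3.23 − (0.0592/2)(1.296) = +3.1916 V.
Then ΔG = −nFE = −2 × 96485 × +3.1916 J/mol = −616 kJ/mol.

−616 kJ/mol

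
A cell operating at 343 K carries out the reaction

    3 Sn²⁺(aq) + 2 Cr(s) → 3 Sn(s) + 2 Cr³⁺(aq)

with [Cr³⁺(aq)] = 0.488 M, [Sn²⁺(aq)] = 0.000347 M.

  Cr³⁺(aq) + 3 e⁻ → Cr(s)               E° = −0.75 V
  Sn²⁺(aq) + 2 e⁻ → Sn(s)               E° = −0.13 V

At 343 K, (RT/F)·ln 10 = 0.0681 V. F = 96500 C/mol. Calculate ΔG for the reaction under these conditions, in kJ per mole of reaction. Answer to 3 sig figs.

The standard cell potential is −0.13 − (−0.75) = +0.62 V, with n = 6 electrons in the balanced equation.
Here Q = [Cr³⁺(aq)]^2 / [Sn²⁺(aq)]^3 = 5.7×10^9 (log Q = 9.756), giving E = +0.62 − (0.0681/6)·(9.756) = +0.5093 V.
Finally ΔG = −nFE = −(6)(96500 C/mol)(+0.5093 V) = −295 kJ/mol.

−295 kJ/mol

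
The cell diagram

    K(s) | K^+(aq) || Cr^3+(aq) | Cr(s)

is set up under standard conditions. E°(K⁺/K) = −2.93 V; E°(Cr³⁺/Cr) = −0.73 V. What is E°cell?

+2.20 V

By convention the left-hand electrode in cell notation is the anode (oxidation) and the right-hand electrode is the cathode (reduction).
E°cell = E°(right) − E°(left) = −0.73 − (−2.93) = +2.20 V.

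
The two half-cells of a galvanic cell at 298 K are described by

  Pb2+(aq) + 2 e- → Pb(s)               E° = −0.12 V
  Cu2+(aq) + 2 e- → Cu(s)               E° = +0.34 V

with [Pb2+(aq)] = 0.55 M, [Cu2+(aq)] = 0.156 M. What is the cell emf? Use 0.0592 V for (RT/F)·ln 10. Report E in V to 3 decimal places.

+0.444 V

Since E°(Cu²⁺/Cu) > E°(Pb²⁺/Pb), Cu²⁺/Cu serves as the cathode.
E°cell = E°cat − E°an = +0.34 − (−0.12) = +0.46 V; n = 2.
For the overall reaction Cu2+(aq) + Pb(s) → Cu(s) + Pb2+(aq), Q = [Pb2+(aq)] / [Cu2+(aq)] = 3.53, giving log Q = 0.547.
E = E° − (0.0592/n)·log Q = +0.46 − (0.0592/2)(0.547) = +0.444 V.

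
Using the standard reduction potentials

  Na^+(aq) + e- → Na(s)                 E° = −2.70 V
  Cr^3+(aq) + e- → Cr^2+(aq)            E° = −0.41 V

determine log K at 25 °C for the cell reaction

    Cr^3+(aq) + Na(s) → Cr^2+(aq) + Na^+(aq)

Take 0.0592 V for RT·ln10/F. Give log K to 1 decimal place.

log K = 38.7

The Cr³⁺/Cr²⁺ couple is reduced (cathode); E°cell = −0.41 − (−2.70) = +2.29 V with n = 1.
At equilibrium E = 0, so log K = nE°cell / 0.0592 = (1)(+2.29) / 0.0592 = 38.7.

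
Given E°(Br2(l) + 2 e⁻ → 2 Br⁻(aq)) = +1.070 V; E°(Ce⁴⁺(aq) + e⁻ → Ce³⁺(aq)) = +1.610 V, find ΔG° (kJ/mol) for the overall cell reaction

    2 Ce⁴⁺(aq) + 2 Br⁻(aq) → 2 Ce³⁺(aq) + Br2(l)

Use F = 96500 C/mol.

−104 kJ/mol

In the reaction as written Ce⁴⁺(aq) is reduced, so the Ce⁴⁺/Ce³⁺ couple is the cathode and Br₂/Br⁻ is the anode.
E°cell = +1.610 − (+1.070) = +0.540 V; balancing electrons gives n = 2.
ΔG° = −nFE°cell = −(2)(96500)(+0.540) J/mol = −104 kJ/mol.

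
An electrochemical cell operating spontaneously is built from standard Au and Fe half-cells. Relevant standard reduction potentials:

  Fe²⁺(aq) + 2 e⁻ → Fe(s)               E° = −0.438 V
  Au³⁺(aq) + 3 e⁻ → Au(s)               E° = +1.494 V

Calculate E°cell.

+1.932 V

Of the two couples in this cell, the one with the more positive reduction potential is reduced at the cathode: here that is Au³⁺/Au (+1.494 V); Fe²⁺/Fe (−0.438 V) is the anode.
E°cell = E°(cathode) − E°(anode) = +1.494 − (−0.438) = +1.932 V.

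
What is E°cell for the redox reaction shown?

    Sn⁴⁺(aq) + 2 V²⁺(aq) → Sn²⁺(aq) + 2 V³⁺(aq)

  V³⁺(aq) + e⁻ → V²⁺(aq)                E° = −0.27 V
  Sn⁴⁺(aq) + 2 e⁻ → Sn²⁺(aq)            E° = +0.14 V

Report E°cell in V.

+0.41 V

Sn⁴⁺(aq) gains electrons, so the Sn⁴⁺/Sn²⁺ couple is the cathode; the V³⁺/V²⁺ couple is the anode.
E°cell = E°(cathode) − E°(anode) = +0.14 − (−0.27) = +0.41 V.
The positive value indicates the reaction is spontaneous as written.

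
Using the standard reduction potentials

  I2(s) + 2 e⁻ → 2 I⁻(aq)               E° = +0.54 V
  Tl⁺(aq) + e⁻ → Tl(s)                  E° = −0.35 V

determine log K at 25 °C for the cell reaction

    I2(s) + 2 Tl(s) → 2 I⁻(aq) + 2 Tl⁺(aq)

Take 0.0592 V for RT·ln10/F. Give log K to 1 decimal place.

The I₂/I⁻ couple is reduced (cathode); E°cell = +0.54 − (−0.35) = +0.89 V with n = 2.
At equilibrium E = 0, so log K = nE°cell / 0.0592 = (2)(+0.89) / 0.0592 = 30.1.

log K = 30.1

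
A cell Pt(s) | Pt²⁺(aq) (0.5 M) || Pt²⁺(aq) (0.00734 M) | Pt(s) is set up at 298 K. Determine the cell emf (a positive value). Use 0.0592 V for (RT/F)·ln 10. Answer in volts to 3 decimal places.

0.054 V

For a concentration cell E°cell = 0, since both electrodes use the same couple.
The compartment with the higher Pt²⁺(aq) concentration (0.5 M) acts as the cathode; ions are reduced there and produced at the dilute (0.00734 M) anode.
With n = 2, Ecell = −(0.0592/2)·log([dilute]/[conc]) = −(0.0592/2)·log(0.00734/0.5) = +0.054 V.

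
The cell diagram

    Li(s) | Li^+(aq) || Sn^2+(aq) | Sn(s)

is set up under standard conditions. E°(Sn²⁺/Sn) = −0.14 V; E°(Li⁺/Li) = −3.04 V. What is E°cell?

By convention the left-hand electrode in cell notation is the anode (oxidation) and the right-hand electrode is the cathode (reduction).
E°cell = E°(right) − E°(left) = −0.14 − (−3.04) = +2.90 V.

+2.90 V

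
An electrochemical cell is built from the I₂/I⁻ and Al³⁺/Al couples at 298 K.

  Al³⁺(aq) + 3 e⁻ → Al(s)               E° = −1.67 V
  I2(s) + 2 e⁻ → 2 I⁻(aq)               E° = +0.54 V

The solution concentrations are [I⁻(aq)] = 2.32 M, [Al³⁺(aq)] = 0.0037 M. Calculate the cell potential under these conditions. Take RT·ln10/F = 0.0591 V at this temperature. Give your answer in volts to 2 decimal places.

+2.24 V

I₂/I⁻ is reduced (cathode, E° = +0.54 V) and Al³⁺/Al is oxidized (anode).
The standard potential is +0.54 − (−1.67) = +2.21 V and the balanced reaction transfers n = 6 electrons.
For the overall reaction 3 I2(s) + 2 Al(s) → 6 I⁻(aq) + 2 Al³⁺(aq), Q = [I⁻(aq)]^6·[Al³⁺(aq)]^2 = 0.00213, giving log Q = −2.671.
Applying E = E° − (RT ln10/nF)·log Q gives +2.21 − (0.0591/6)(−2.671) = +2.24 V.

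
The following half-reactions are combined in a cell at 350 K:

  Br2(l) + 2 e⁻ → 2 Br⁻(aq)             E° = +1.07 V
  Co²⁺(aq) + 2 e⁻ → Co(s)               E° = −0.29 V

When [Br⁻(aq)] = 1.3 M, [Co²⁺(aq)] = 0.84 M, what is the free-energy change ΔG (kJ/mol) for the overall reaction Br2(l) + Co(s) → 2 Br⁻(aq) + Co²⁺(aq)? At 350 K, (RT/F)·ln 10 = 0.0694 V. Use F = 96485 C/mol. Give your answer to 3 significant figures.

−261 kJ/mol

E°cell = +1.07 − (−0.29) = +1.36 V; the balanced reaction transfers n = 2 electrons.
Here Q = [Br⁻(aq)]^2·[Co²⁺(aq)] = 1.42 (log Q = 0.152), giving E = +1.36 − (0.0694/2)·(0.152) = +1.3547 V.
Then ΔG = −nFE = −2 × 96485 × +1.3547 J/mol = −261 kJ/mol.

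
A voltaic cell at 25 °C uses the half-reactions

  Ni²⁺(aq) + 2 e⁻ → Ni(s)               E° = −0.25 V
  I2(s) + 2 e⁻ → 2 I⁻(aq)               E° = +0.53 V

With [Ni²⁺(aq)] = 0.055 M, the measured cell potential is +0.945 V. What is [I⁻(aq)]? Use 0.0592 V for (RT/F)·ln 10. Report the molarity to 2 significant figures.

With I₂/I⁻ at the cathode and Ni²⁺/Ni at the anode, E°cell = +0.53 − (−0.25) = +0.78 V (n = 2).
Rearranging E = E° − (0.0592/n)·log Q gives log Q = 2(+0.78 − (+0.945))/0.0592 = −5.574.
Balancing electrons gives I2(s) + Ni(s) → 2 I⁻(aq) + Ni²⁺(aq); thus Q = [I⁻(aq)]^2·[Ni²⁺(aq)].
Substituting the known concentrations and solving, log [I⁻(aq)] = −2.157 and [I⁻(aq)] = 0.0070 M.

0.0070 M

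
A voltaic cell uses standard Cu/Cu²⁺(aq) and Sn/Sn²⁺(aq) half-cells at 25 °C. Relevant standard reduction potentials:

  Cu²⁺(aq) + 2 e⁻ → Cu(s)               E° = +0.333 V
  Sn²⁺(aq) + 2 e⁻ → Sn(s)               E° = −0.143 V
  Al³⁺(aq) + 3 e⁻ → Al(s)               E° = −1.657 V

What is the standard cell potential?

+0.476 V

Of the two couples in this cell, the one with the more positive reduction potential is reduced at the cathode: here that is Cu²⁺/Cu (+0.333 V); Sn²⁺/Sn (−0.143 V) is the anode.
E°cell = E°(cathode) − E°(anode) = +0.333 − (−0.143) = +0.476 V.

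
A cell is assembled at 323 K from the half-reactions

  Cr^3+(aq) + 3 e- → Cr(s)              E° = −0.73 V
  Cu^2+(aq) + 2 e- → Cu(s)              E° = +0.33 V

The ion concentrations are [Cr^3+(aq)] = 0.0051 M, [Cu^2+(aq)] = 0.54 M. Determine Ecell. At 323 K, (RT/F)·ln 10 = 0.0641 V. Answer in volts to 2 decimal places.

The Cu²⁺/Cu couple has the more positive E°, so it is the cathode; Cr³⁺/Cr is the anode.
The standard potential is +0.33 − (−0.73) = +1.06 V and the balanced reaction transfers n = 6 electrons.
The balanced reaction is 3 Cu^2+(aq) + 2 Cr(s) → 3 Cu(s) + 2 Cr^3+(aq), so Q = [Cr^3+(aq)]^2 / [Cu^2+(aq)]^3 = 0.000165 and log Q = −3.782.
By the Nernst equation, E = +1.06 − (0.0641/6)·(−3.782) = +1.10 V.

+1.10 V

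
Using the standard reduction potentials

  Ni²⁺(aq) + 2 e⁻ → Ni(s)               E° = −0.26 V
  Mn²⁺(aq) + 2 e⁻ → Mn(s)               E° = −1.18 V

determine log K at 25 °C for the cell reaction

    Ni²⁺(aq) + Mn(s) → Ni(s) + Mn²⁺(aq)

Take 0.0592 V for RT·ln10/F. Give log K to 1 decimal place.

The Ni²⁺/Ni couple is reduced (cathode); E°cell = −0.26 − (−1.18) = +0.92 V with n = 2.
At equilibrium E = 0, so log K = nE°cell / 0.0592 = (2)(+0.92) / 0.0592 = 31.1.

log K = 31.1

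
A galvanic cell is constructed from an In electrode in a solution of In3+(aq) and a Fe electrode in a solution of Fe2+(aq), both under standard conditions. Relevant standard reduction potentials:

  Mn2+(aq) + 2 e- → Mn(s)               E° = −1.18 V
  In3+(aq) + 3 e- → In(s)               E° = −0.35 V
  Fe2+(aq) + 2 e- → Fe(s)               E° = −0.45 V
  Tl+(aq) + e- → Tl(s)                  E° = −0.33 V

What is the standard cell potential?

Of the two couples in this cell, the one with the more positive reduction potential is reduced at the cathode: here that is In³⁺/In (−0.35 V); Fe²⁺/Fe (−0.45 V) is the anode.
E°cell = E°(cathode) − E°(anode) = −0.35 − (−0.45) = +0.10 V.

+0.10 V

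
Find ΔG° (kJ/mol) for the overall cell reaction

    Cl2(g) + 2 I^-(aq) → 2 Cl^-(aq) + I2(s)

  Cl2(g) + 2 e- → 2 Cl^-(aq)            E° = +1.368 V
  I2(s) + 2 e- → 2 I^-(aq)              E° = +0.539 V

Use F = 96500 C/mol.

In the reaction as written Cl2(g) is reduced, so the Cl₂/Cl⁻ couple is the cathode and I₂/I⁻ is the anode.
E°cell = +1.368 − (+0.539) = +0.829 V; balancing electrons gives n = 2.
ΔG° = −nFE°cell = −(2)(96500)(+0.829) J/mol = −160 kJ/mol.

−160 kJ/mol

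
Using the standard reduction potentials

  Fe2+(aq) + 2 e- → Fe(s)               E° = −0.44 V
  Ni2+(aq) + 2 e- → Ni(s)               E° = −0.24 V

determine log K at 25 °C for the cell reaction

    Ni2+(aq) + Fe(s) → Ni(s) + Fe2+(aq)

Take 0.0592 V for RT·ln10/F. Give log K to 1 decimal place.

The Ni²⁺/Ni couple is reduced (cathode); E°cell = −0.24 − (−0.44) = +0.20 V with n = 2.
At equilibrium E = 0, so log K = nE°cell / 0.0592 = (2)(+0.20) / 0.0592 = 6.8.

log K = 6.8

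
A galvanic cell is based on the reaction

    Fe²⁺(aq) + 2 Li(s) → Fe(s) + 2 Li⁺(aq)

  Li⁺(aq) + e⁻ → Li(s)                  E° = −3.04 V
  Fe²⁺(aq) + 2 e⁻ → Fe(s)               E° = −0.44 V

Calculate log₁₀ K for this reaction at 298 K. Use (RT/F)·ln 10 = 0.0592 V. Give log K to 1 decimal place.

log K = 87.8

The Fe²⁺/Fe couple is reduced (cathode); E°cell = −0.44 − (−3.04) = +2.60 V with n = 2.
At equilibrium E = 0, so log K = nE°cell / 0.0592 = (2)(+2.60) / 0.0592 = 87.8.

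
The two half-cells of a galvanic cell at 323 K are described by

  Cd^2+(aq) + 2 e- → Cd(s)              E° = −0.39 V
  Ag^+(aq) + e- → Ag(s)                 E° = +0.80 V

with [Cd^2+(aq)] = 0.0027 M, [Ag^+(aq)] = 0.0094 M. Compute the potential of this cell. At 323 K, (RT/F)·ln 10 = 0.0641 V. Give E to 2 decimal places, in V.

+1.14 V

Since E°(Ag⁺/Ag) > E°(Cd²⁺/Cd), Ag⁺/Ag serves as the cathode.
E°cell = +0.80 − (−0.39) = +1.19 V, with n = 2 electrons transferred.
Balancing gives 2 Ag^+(aq) + Cd(s) → 2 Ag(s) + Cd^2+(aq); hence Q = [Cd^2+(aq)] / [Ag^+(aq)]^2 = 30.6 (log Q = 1.485).
By the Nernst equation, E = +1.19 − (0.0641/2)·(1.485) = +1.14 V.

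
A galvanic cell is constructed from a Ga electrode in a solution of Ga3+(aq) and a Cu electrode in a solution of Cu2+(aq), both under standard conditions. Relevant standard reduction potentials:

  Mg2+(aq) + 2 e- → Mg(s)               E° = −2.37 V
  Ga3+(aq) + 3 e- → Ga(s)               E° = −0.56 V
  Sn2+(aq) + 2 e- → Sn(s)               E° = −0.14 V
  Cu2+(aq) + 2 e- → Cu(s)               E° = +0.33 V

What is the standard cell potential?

+0.89 V

Of the two couples in this cell, the one with the more positive reduction potential is reduced at the cathode: here that is Cu²⁺/Cu (+0.33 V); Ga³⁺/Ga (−0.56 V) is the anode.
E°cell = E°(cathode) − E°(anode) = +0.33 − (−0.56) = +0.89 V.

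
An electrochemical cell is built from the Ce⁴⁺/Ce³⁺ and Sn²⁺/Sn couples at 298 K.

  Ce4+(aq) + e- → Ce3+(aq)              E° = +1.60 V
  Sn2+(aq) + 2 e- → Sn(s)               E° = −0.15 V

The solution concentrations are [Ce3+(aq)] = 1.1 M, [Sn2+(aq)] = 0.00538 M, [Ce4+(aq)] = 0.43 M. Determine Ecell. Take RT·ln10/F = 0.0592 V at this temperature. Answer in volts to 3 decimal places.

Ce⁴⁺/Ce³⁺ is reduced (cathode, E° = +1.60 V) and Sn²⁺/Sn is oxidized (anode).
E°cell = E°cat − E°an = +1.60 − (−0.15) = +1.75 V; n = 2.
For the overall reaction 2 Ce4+(aq) + Sn(s) → 2 Ce3+(aq) + Sn2+(aq), Q = ([Ce3+(aq)]^2·[Sn2+(aq)]) / [Ce4+(aq)]^2 = 0.0352, giving log Q = −1.453.
Applying E = E° − (RT ln10/nF)·log Q gives +1.75 − (0.0592/2)(−1.453) = +1.793 V.

+1.793 V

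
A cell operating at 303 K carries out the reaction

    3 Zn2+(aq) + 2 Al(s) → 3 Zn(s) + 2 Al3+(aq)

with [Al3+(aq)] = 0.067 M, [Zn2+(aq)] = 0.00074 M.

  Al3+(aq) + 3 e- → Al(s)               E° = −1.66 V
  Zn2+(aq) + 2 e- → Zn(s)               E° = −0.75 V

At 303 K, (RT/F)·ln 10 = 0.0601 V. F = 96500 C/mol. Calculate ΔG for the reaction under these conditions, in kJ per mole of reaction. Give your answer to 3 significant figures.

E°cell = −0.75 − (−1.66) = +0.91 V; the balanced reaction transfers n = 6 electrons.
Q = [Al3+(aq)]^2 / [Zn2+(aq)]^3 = 1.11×10^7, so log Q = 7.044 and E = +0.91 − (0.0601/6)(7.044) = +0.8394 V.
Finally ΔG = −nFE = −(6)(96500 C/mol)(+0.8394 V) = −486 kJ/mol.

−486 kJ/mol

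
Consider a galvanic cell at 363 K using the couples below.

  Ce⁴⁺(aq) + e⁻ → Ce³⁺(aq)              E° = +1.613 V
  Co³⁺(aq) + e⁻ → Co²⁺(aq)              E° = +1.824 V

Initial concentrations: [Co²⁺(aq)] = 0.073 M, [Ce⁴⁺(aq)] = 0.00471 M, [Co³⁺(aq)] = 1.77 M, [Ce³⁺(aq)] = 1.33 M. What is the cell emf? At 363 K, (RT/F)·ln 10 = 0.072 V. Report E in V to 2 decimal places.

+0.49 V

Co³⁺/Co²⁺ is reduced (cathode, E° = +1.824 V) and Ce⁴⁺/Ce³⁺ is oxidized (anode).
The standard potential is +1.824 − (+1.613) = +0.211 V and the balanced reaction transfers n = 1 electron.
Balancing gives Co³⁺(aq) + Ce³⁺(aq) → Co²⁺(aq) + Ce⁴⁺(aq); hence Q = ([Co²⁺(aq)]·[Ce⁴⁺(aq)]) / ([Co³⁺(aq)]·[Ce³⁺(aq)]) = 0.000146 (log Q = −3.835).
E = E° − (0.072/n)·log Q = +0.211 − (0.072/1)(−3.835) = +0.49 V.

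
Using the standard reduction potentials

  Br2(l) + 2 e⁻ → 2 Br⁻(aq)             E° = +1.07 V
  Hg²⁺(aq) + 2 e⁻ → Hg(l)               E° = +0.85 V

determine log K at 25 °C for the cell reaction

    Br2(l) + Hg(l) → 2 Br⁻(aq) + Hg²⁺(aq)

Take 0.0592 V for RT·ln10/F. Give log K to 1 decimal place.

The Br₂/Br⁻ couple is reduced (cathode); E°cell = +1.07 − (+0.85) = +0.22 V with n = 2.
At equilibrium E = 0, so log K = nE°cell / 0.0592 = (2)(+0.22) / 0.0592 = 7.4.

log K = 7.4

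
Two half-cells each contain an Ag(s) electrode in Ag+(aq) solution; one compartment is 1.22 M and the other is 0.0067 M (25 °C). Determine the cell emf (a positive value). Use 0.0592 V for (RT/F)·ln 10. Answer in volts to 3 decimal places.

0.134 V

For a concentration cell E°cell = 0, since both electrodes use the same couple.
The compartment with the higher Ag+(aq) concentration (1.22 M) acts as the cathode; ions are reduced there and produced at the dilute (0.0067 M) anode.
With n = 1, Ecell = −(0.0592/1)·log([dilute]/[conc]) = −(0.0592/1)·log(0.0067/1.22) = +0.134 V.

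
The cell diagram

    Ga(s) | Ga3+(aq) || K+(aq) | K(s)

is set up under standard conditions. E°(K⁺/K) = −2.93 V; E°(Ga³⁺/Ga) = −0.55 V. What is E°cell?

By convention the left-hand electrode in cell notation is the anode (oxidation) and the right-hand electrode is the cathode (reduction).
E°cell = E°(right) − E°(left) = −2.93 − (−0.55) = −2.38 V.
The negative sign shows that, as written, the cell would require an external voltage to drive the reaction.

−2.38 V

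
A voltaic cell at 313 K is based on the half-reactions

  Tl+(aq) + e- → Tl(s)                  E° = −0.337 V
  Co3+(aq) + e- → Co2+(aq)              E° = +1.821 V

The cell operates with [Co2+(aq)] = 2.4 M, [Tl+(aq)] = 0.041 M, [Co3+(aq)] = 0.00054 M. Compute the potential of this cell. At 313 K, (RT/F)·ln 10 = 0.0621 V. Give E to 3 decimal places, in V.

Since E°(Co³⁺/Co²⁺) > E°(Tl⁺/Tl), Co³⁺/Co²⁺ serves as the cathode.
The standard potential is +1.821 − (−0.337) = +2.158 V and the balanced reaction transfers n = 1 electron.
For the overall reaction Co3+(aq) + Tl(s) → Co2+(aq) + Tl+(aq), Q = ([Co2+(aq)]·[Tl+(aq)]) / [Co3+(aq)] = 182, giving log Q = 2.261.
E = E° − (0.0621/n)·log Q = +2.158 − (0.0621/1)(2.261) = +2.018 V.

+2.018 V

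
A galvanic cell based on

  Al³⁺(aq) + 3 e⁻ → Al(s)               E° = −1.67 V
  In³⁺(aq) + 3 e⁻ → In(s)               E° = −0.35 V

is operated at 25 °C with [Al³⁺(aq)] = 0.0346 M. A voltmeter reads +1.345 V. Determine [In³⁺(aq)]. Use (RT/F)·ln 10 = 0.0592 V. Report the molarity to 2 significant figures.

0.64 M

The In³⁺/In couple has the larger reduction potential, so it is the cathode: E°cell = −0.35 − (−1.67) = +1.32 V and n = 3.
From the Nernst equation, log Q = n(E° − E)/0.0592 = 3·(+1.32 − (+1.345))/0.0592 = −1.267.
For In³⁺(aq) + Al(s) → In(s) + Al³⁺(aq), the reaction quotient is Q = [Al³⁺(aq)] / [In³⁺(aq)].
Isolating [In³⁺(aq)] in Q = 10^{−1.267} yields log [In³⁺(aq)] = −0.194, i.e. 0.64 M.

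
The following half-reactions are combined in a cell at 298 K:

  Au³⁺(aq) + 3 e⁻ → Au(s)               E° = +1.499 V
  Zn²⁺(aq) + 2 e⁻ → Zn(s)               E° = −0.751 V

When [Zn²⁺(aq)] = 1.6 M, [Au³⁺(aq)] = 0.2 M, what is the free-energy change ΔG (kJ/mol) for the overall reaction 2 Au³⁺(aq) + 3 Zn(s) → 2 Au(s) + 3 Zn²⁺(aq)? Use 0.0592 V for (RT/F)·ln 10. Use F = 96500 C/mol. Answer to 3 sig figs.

The standard cell potential is +1.499 − (−0.751) = +2.250 V, with n = 6 electrons in the balanced equation.
Here Q = [Zn²⁺(aq)]^3 / [Au³⁺(aq)]^2 = 102 (log Q = 2.010), giving E = +2.250 − (0.0592/6)·(2.010) = +2.2302 V.
Finally ΔG = −nFE = −(6)(96500 C/mol)(+2.2302 V) = −1290 kJ/mol.

−1290 kJ/mol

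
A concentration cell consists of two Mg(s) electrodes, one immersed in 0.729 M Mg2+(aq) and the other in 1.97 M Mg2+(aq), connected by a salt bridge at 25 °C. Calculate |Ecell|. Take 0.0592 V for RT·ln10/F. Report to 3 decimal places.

0.013 V

For a concentration cell E°cell = 0, since both electrodes use the same couple.
The compartment with the higher Mg2+(aq) concentration (1.97 M) acts as the cathode; ions are reduced there and produced at the dilute (0.729 M) anode.
With n = 2, Ecell = −(0.0592/2)·log([dilute]/[conc]) = −(0.0592/2)·log(0.729/1.97) = +0.013 V.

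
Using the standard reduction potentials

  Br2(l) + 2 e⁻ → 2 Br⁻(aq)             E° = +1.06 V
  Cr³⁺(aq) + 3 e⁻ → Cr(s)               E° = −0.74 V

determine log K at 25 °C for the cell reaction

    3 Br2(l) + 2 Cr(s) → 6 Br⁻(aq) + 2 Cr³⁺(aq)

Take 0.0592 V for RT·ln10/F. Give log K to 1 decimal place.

The Br₂/Br⁻ couple is reduced (cathode); E°cell = +1.06 − (−0.74) = +1.80 V with n = 6.
At equilibrium E = 0, so log K = nE°cell / 0.0592 = (6)(+1.80) / 0.0592 = 182.4.

log K = 182.4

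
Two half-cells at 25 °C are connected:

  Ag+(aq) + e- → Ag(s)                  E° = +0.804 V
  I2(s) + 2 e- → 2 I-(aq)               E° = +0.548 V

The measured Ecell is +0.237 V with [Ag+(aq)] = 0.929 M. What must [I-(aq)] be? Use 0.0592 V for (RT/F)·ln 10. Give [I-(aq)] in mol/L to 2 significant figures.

0.51 M

Ag⁺/Ag is the cathode (higher E°); E°cell = +0.804 − (+0.548) = +0.256 V with n = 2.
Since E = E° − (0.0592/n)·log Q, log Q = n(E° − E)/0.0592 = 0.642.
The balanced reaction is 2 Ag+(aq) + 2 I-(aq) → 2 Ag(s) + I2(s), so Q = 1 / ([Ag+(aq)]^2·[I-(aq)]^2).
Solving for the unknown gives log [I-(aq)] = −0.289, so [I-(aq)] ≈ 0.51 M.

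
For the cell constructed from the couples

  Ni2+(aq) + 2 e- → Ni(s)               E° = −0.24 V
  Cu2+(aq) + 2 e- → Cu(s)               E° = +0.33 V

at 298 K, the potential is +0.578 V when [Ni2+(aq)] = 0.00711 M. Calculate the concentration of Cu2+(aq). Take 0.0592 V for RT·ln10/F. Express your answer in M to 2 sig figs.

With Cu²⁺/Cu at the cathode and Ni²⁺/Ni at the anode, E°cell = +0.33 − (−0.24) = +0.57 V (n = 2).
From the Nernst equation, log Q = n(E° − E)/0.0592 = 2·(+0.57 − (+0.578))/0.0592 = −0.270.
The balanced reaction is Cu2+(aq) + Ni(s) → Cu(s) + Ni2+(aq), so Q = [Ni2+(aq)] / [Cu2+(aq)].
Solving for the unknown gives log [Cu2+(aq)] = −1.878, so [Cu2+(aq)] ≈ 0.013 M.

0.013 M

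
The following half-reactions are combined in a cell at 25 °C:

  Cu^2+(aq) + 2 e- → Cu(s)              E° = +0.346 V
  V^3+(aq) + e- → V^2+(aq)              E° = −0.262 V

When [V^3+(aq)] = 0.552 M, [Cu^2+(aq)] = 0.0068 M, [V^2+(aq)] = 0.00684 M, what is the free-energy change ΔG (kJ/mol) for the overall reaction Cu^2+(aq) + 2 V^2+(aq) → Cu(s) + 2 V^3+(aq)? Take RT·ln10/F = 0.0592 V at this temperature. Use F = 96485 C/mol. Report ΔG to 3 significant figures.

−83.2 kJ/mol

With Cu²⁺/Cu reduced at the cathode, E°cell = +0.346 − (−0.262) = +0.608 V and n = 2.
Here Q = [V^3+(aq)]^2 / ([Cu^2+(aq)]·[V^2+(aq)]^2) = 9.58×10^5 (log Q = 5.981), giving E = +0.608 − (0.0592/2)·(5.981) = +0.4310 V.
Then ΔG = −nFE = −2 × 96485 × +0.4310 J/mol = −83.2 kJ/mol.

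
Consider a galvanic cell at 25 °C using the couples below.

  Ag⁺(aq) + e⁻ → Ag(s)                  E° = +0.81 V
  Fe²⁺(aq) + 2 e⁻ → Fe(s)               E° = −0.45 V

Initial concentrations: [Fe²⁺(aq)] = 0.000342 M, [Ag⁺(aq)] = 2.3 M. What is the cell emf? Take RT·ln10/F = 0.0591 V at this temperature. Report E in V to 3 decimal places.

+1.384 V

Since E°(Ag⁺/Ag) > E°(Fe²⁺/Fe), Ag⁺/Ag serves as the cathode.
E°cell = E°cat − E°an = +0.81 − (−0.45) = +1.26 V; n = 2.
The balanced reaction is 2 Ag⁺(aq) + Fe(s) → 2 Ag(s) + Fe²⁺(aq), so Q = [Fe²⁺(aq)] / [Ag⁺(aq)]^2 = 6.47×10^−5 and log Q = −4.189.
E = E° − (0.0591/n)·log Q = +1.26 − (0.0591/2)(−4.189) = +1.384 V.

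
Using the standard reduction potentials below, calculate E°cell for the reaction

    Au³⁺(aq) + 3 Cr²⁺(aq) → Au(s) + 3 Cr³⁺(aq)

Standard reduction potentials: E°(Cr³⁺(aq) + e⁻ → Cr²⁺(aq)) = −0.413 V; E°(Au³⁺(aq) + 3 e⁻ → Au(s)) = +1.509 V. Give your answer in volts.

Au³⁺(aq) gains electrons, so the Au³⁺/Au couple is the cathode; the Cr³⁺/Cr²⁺ couple is the anode.
E°cell = E°(cathode) − E°(anode) = +1.509 − (−0.413) = +1.922 V.

+1.922 V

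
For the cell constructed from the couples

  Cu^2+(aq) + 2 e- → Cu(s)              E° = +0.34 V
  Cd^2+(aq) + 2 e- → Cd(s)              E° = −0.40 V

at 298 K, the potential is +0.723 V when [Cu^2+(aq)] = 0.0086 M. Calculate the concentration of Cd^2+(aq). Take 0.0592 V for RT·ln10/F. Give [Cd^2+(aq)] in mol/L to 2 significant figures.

0.032 M

Cu²⁺/Cu is the cathode (higher E°); E°cell = +0.34 − (−0.40) = +0.74 V with n = 2.
Rearranging E = E° − (0.0592/n)·log Q gives log Q = 2(+0.74 − (+0.723))/0.0592 = 0.574.
Balancing electrons gives Cu^2+(aq) + Cd(s) → Cu(s) + Cd^2+(aq); thus Q = [Cd^2+(aq)] / [Cu^2+(aq)].
Solving for the unknown gives log [Cd^2+(aq)] = −1.492, so [Cd^2+(aq)] ≈ 0.032 M.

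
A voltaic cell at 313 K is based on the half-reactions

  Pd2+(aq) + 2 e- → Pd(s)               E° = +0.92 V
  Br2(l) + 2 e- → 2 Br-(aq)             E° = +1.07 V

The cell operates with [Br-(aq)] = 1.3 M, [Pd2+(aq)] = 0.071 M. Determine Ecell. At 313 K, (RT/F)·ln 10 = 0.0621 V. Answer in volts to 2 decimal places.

+0.18 V

Since E°(Br₂/Br⁻) > E°(Pd²⁺/Pd), Br₂/Br⁻ serves as the cathode.
E°cell = +1.07 − (+0.92) = +0.15 V, with n = 2 electrons transferred.
The balanced reaction is Br2(l) + Pd(s) → 2 Br-(aq) + Pd2+(aq), so Q = [Br-(aq)]^2·[Pd2+(aq)] = 0.12 and log Q = −0.921.
By the Nernst equation, E = +0.15 − (0.0621/2)·(−0.921) = +0.18 V.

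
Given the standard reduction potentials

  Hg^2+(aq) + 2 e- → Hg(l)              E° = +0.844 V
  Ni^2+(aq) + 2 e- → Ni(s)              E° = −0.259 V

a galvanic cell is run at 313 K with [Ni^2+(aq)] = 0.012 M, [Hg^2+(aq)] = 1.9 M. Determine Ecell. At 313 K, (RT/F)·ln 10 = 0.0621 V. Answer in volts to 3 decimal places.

The Hg²⁺/Hg couple has the more positive E°, so it is the cathode; Ni²⁺/Ni is the anode.
The standard potential is +0.844 − (−0.259) = +1.103 V and the balanced reaction transfers n = 2 electrons.
The balanced reaction is Hg^2+(aq) + Ni(s) → Hg(l) + Ni^2+(aq), so Q = [Ni^2+(aq)] / [Hg^2+(aq)] = 0.00632 and log Q = −2.200.
By the Nernst equation, E = +1.103 − (0.0621/2)·(−2.200) = +1.171 V.

+1.171 V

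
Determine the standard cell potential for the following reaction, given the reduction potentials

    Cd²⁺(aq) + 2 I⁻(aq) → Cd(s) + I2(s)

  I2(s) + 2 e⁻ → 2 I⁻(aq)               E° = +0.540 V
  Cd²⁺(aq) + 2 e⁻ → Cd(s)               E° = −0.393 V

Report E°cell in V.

−0.933 V

In the reaction as written, Cd²⁺(aq) is reduced (cathode) and I2(s) is produced by oxidation at the anode.
E°cell = E°(cathode) − E°(anode) = −0.393 − (+0.540) = −0.933 V.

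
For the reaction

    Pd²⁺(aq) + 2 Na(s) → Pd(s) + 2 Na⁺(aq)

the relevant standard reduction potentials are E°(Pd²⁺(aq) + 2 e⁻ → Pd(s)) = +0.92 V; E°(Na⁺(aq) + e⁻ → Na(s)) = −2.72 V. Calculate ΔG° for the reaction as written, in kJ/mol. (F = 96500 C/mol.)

−703 kJ/mol

In the reaction as written Pd²⁺(aq) is reduced, so the Pd²⁺/Pd couple is the cathode and Na⁺/Na is the anode.
E°cell = +0.92 − (−2.72) = +3.64 V; balancing electrons gives n = 2.
ΔG° = −nFE°cell = −(2)(96500)(+3.64) J/mol = −703 kJ/mol.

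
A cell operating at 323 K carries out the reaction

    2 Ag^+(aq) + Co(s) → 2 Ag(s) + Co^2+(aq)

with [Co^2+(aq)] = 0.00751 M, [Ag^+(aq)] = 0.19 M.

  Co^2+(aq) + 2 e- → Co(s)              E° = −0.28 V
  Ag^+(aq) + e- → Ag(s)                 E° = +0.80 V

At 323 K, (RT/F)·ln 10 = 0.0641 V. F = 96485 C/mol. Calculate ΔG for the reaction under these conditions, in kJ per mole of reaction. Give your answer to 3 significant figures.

−213 kJ/mol

The standard cell potential is +0.80 − (−0.28) = +1.08 V, with n = 2 electrons in the balanced equation.
Here Q = [Co^2+(aq)] / [Ag^+(aq)]^2 = 0.208 (log Q = −0.682), giving E = +1.08 − (0.0641/2)·(−0.682) = +1.1019 V.
Then ΔG = −nFE = −2 × 96485 × +1.1019 J/mol = −213 kJ/mol.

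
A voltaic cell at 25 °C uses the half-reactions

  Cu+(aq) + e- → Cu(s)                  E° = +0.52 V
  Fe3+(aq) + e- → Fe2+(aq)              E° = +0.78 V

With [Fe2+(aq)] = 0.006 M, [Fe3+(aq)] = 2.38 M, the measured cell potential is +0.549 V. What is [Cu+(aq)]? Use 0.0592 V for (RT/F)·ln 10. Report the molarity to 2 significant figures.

0.0052 M

Fe³⁺/Fe²⁺ is the cathode (higher E°); E°cell = +0.78 − (+0.52) = +0.26 V with n = 1.
From the Nernst equation, log Q = n(E° − E)/0.0592 = 1·(+0.26 − (+0.549))/0.0592 = −4.882.
Balancing electrons gives Fe3+(aq) + Cu(s) → Fe2+(aq) + Cu+(aq); thus Q = ([Fe2+(aq)]·[Cu+(aq)]) / [Fe3+(aq)].
Isolating [Cu+(aq)] in Q = 10^{−4.882} yields log [Cu+(aq)] = −2.284, i.e. 0.0052 M.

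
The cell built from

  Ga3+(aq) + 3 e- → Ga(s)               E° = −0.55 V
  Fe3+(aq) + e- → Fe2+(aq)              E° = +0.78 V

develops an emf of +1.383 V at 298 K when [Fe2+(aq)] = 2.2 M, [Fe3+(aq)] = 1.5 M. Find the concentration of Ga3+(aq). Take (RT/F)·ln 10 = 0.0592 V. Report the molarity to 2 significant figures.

0.00065 M

With Fe³⁺/Fe²⁺ at the cathode and Ga³⁺/Ga at the anode, E°cell = +0.78 − (−0.55) = +1.33 V (n = 3).
Since E = E° − (0.0592/n)·log Q, log Q = n(E° − E)/0.0592 = −2.686.
The balanced reaction is 3 Fe3+(aq) + Ga(s) → 3 Fe2+(aq) + Ga3+(aq), so Q = ([Fe2+(aq)]^3·[Ga3+(aq)]) / [Fe3+(aq)]^3.
Isolating [Ga3+(aq)] in Q = 10^{−2.686} yields log [Ga3+(aq)] = −3.185, i.e. 0.00065 M.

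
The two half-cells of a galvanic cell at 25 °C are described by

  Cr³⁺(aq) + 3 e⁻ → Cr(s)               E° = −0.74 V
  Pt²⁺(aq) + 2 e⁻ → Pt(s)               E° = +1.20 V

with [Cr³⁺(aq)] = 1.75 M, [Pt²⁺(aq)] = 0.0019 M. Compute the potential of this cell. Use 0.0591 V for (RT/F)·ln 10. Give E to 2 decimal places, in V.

Since E°(Pt²⁺/Pt) > E°(Cr³⁺/Cr), Pt²⁺/Pt serves as the cathode.
E°cell = E°cat − E°an = +1.20 − (−0.74) = +1.94 V; n = 6.
For the overall reaction 3 Pt²⁺(aq) + 2 Cr(s) → 3 Pt(s) + 2 Cr³⁺(aq), Q = [Cr³⁺(aq)]^2 / [Pt²⁺(aq)]^3 = 4.46×10^8, giving log Q = 8.650.
By the Nernst equation, E = +1.94 − (0.0591/6)·(8.650) = +1.85 V.

+1.85 V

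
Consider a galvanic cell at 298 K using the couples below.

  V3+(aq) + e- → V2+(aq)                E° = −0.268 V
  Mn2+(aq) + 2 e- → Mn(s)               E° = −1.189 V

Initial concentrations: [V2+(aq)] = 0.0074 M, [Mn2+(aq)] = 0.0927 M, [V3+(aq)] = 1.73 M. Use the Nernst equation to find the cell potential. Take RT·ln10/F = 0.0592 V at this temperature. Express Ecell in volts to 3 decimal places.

+1.092 V

V³⁺/V²⁺ is reduced (cathode, E° = −0.268 V) and Mn²⁺/Mn is oxidized (anode).
E°cell = −0.268 − (−1.189) = +0.921 V, with n = 2 electrons transferred.
The balanced reaction is 2 V3+(aq) + Mn(s) → 2 V2+(aq) + Mn2+(aq), so Q = ([V2+(aq)]^2·[Mn2+(aq)]) / [V3+(aq)]^2 = 1.7×10^−6 and log Q = −5.771.
Applying E = E° − (RT ln10/nF)·log Q gives +0.921 − (0.0592/2)(−5.771) = +1.092 V.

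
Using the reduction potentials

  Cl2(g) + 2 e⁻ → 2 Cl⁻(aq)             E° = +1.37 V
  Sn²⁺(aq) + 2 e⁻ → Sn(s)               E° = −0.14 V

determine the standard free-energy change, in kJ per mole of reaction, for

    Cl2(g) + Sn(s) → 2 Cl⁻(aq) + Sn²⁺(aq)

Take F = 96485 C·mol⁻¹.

In the reaction as written Cl2(g) is reduced, so the Cl₂/Cl⁻ couple is the cathode and Sn²⁺/Sn is the anode.
E°cell = +1.37 − (−0.14) = +1.51 V; balancing electrons gives n = 2.
ΔG° = −nFE°cell = −(2)(96485)(+1.51) J/mol = −291 kJ/mol.

−291 kJ/mol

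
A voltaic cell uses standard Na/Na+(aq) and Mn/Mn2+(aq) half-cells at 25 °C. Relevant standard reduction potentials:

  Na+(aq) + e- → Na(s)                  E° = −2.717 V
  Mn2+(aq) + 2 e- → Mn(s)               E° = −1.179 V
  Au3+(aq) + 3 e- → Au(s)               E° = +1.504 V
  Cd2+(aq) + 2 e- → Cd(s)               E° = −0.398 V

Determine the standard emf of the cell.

Of the two couples in this cell, the one with the more positive reduction potential is reduced at the cathode: here that is Mn²⁺/Mn (−1.179 V); Na⁺/Na (−2.717 V) is the anode.
E°cell = E°(cathode) − E°(anode) = −1.179 − (−2.717) = +1.538 V.

+1.538 V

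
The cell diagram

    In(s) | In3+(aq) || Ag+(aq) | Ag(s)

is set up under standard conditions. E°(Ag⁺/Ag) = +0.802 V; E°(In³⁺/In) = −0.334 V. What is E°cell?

+1.136 V

By convention the left-hand electrode in cell notation is the anode (oxidation) and the right-hand electrode is the cathode (reduction).
E°cell = E°(right) − E°(left) = +0.802 − (−0.334) = +1.136 V.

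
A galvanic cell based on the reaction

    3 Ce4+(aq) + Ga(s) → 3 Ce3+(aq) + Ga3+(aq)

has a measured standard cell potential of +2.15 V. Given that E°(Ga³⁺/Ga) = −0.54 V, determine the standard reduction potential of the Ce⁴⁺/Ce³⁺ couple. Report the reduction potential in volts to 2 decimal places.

In the reaction as written the Ce⁴⁺/Ce³⁺ couple is reduced (cathode) and Ga³⁺/Ga is oxidized (anode), so E°cell = E°(Ce⁴⁺/Ce³⁺) − E°(Ga³⁺/Ga).
E°(Ce⁴⁺/Ce³⁺) = E°cell + E°(anode) = +2.15 + (−0.54) = +1.61 V.

+1.61 V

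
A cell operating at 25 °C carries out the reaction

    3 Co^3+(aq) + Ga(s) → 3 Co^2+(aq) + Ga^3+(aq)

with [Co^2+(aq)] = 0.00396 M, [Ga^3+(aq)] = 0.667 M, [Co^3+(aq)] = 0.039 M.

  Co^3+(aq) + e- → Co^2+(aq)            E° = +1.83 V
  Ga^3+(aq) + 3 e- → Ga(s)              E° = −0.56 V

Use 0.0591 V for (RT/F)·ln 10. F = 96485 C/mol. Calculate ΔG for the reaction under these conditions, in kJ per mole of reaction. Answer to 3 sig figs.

With Co³⁺/Co²⁺ reduced at the cathode, E°cell = +1.83 − (−0.56) = +2.39 V and n = 3.
Q = ([Co^2+(aq)]^3·[Ga^3+(aq)]) / [Co^3+(aq)]^3 = 0.000698, so log Q = −3.156 and E = +2.39 − (0.0591/3)(−3.156) = +2.4522 V.
Finally ΔG = −nFE = −(3)(96485 C/mol)(+2.4522 V) = −710 kJ/mol.

−710 kJ/mol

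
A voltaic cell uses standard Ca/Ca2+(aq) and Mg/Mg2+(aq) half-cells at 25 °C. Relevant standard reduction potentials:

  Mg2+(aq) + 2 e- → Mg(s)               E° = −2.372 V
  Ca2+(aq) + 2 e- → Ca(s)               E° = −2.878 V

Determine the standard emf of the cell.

+0.506 V

The Mg²⁺/Mg couple has the higher E°, so Mg ion is reduced (cathode) and Ca is oxidized (anode).
E°cell = E°(cathode) − E°(anode) = −2.372 − (−2.878) = +0.506 V.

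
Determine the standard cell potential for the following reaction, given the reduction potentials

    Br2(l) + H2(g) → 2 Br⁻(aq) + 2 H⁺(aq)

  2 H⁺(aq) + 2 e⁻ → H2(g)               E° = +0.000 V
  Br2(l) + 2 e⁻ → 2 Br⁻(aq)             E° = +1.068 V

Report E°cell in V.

Br2(l) gains electrons, so the Br₂/Br⁻ couple is the cathode; the 2H⁺/H₂ couple is the anode.
E°cell = E°(cathode) − E°(anode) = +1.068 − (+0.000) = +1.068 V.

+1.068 V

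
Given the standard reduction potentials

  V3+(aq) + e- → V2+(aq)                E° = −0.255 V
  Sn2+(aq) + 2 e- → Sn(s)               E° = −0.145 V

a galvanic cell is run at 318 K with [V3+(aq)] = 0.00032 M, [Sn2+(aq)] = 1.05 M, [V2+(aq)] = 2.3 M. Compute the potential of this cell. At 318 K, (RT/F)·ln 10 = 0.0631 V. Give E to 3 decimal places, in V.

The Sn²⁺/Sn couple has the more positive E°, so it is the cathode; V³⁺/V²⁺ is the anode.
The standard potential is −0.145 − (−0.255) = +0.110 V and the balanced reaction transfers n = 2 electrons.
The balanced reaction is Sn2+(aq) + 2 V2+(aq) → Sn(s) + 2 V3+(aq), so Q = [V3+(aq)]^2 / ([Sn2+(aq)]·[V2+(aq)]^2) = 1.84×10^−8 and log Q = −7.734.
Applying E = E° − (RT ln10/nF)·log Q gives +0.110 − (0.0631/2)(−7.734) = +0.354 V.

+0.354 V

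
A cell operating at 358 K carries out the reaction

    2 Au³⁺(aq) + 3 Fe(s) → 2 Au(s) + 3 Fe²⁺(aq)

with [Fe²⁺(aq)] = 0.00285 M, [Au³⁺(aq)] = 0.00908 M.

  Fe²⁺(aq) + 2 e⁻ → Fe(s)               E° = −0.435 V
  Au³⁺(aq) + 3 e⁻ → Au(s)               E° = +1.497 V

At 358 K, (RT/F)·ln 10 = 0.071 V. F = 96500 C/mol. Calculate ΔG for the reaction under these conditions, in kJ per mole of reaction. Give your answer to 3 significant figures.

−1140 kJ/mol

With Au³⁺/Au reduced at the cathode, E°cell = +1.497 − (−0.435) = +1.932 V and n = 6.
Here Q = [Fe²⁺(aq)]^3 / [Au³⁺(aq)]^2 = 0.000281 (log Q = −3.552), giving E = +1.932 − (0.071/6)·(−3.552) = +1.9740 V.
Finally ΔG = −nFE = −(6)(96500 C/mol)(+1.9740 V) = −1140 kJ/mol.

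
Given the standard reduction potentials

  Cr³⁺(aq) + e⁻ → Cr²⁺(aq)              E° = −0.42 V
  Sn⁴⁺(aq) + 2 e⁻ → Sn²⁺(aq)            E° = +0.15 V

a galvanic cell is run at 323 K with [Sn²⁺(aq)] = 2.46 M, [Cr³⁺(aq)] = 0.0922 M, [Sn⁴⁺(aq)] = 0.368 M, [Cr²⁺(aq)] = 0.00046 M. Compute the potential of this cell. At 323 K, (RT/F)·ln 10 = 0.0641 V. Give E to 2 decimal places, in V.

The Sn⁴⁺/Sn²⁺ couple has the more positive E°, so it is the cathode; Cr³⁺/Cr²⁺ is the anode.
The standard potential is +0.15 − (−0.42) = +0.57 V and the balanced reaction transfers n = 2 electrons.
Balancing gives Sn⁴⁺(aq) + 2 Cr²⁺(aq) → Sn²⁺(aq) + 2 Cr³⁺(aq); hence Q = ([Sn²⁺(aq)]·[Cr³⁺(aq)]^2) / ([Sn⁴⁺(aq)]·[Cr²⁺(aq)]^2) = 2.69×10^5 (log Q = 5.429).
Applying E = E° − (RT ln10/nF)·log Q gives +0.57 − (0.0641/2)(5.429) = +0.40 V.

+0.40 V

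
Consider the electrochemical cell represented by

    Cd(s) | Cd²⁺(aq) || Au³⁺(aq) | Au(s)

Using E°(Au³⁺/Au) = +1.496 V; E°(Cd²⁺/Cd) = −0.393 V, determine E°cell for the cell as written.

By convention the left-hand electrode in cell notation is the anode (oxidation) and the right-hand electrode is the cathode (reduction).
E°cell = E°(right) − E°(left) = +1.496 − (−0.393) = +1.889 V.

+1.889 V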